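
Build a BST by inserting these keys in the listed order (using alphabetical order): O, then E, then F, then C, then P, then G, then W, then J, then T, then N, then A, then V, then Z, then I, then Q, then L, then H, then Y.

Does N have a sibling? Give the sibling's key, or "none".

I

Insert O: tree is empty, so O becomes the root.
Insert E: E < O → go left. Place as left child of O.
Insert F: F < O → go left; F > E → go right. Place as right child of E.
Insert C: C < O → go left; C < E → go left. Place as left child of E.
Insert P: P > O → go right. Place as right child of O.
Insert G: G < O → go left; G > E → go right; G > F → go right. Place as right child of F.
Insert W: W > O → go right; W > P → go right. Place as right child of P.
Insert J: J < O → go left; J > E → go right; J > F → go right; J > G → go right. Place as right child of G.
Insert T: T > O → go right; T > P → go right; T < W → go left. Place as left child of W.
Insert N: N < O → go left; N > E → go right; N > F → go right; N > G → go right; N > J → go right. Place as right child of J.
Insert A: A < O → go left; A < E → go left; A < C → go left. Place as left child of C.
Insert V: V > O → go right; V > P → go right; V < W → go left; V > T → go right. Place as right child of T.
Insert Z: Z > O → go right; Z > P → go right; Z > W → go right. Place as right child of W.
Insert I: I < O → go left; I > E → go right; I > F → go right; I > G → go right; I < J → go left. Place as left child of J.
Insert Q: Q > O → go right; Q > P → go right; Q < W → go left; Q < T → go left. Place as left child of T.
Insert L: L < O → go left; L > E → go right; L > F → go right; L > G → go right; L > J → go right; L < N → go left. Place as left child of N.
Insert H: H < O → go left; H > E → go right; H > F → go right; H > G → go right; H < J → go left; H < I → go left. Place as left child of I.
Insert Y: Y > O → go right; Y > P → go right; Y > W → go right; Y < Z → go left. Place as left child of Z.

N's parent is J; the other child of J is I.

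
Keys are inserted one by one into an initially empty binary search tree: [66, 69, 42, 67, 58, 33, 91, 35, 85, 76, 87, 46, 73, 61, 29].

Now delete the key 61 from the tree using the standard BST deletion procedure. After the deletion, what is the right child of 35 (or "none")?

Insert 66: tree is empty, so 66 becomes the root.
Insert 69: 69 > 66 → go right. Place as right child of 66.
Insert 42: 42 < 66 → go left. Place as left child of 66.
Insert 67: 67 > 66 → go right; 67 < 69 → go left. Place as left child of 69.
Insert 58: 58 < 66 → go left; 58 > 42 → go right. Place as right child of 42.
Insert 33: 33 < 66 → go left; 33 < 42 → go left. Place as left child of 42.
Insert 91: 91 > 66 → go right; 91 > 69 → go right. Place as right child of 69.
Insert 35: 35 < 66 → go left; 35 < 42 → go left; 35 > 33 → go right. Place as right child of 33.
Insert 85: 85 > 66 → go right; 85 > 69 → go right; 85 < 91 → go left. Place as left child of 91.
Insert 76: 76 > 66 → go right; 76 > 69 → go right; 76 < 91 → go left; 76 < 85 → go left. Place as left child of 85.
Insert 87: 87 > 66 → go right; 87 > 69 → go right; 87 < 91 → go left; 87 > 85 → go right. Place as right child of 85.
Insert 46: 46 < 66 → go left; 46 > 42 → go right; 46 < 58 → go left. Place as left child of 58.
Insert 73: 73 > 66 → go right; 73 > 69 → go right; 73 < 91 → go left; 73 < 85 → go left; 73 < 76 → go left. Place as left child of 76.
Insert 61: 61 < 66 → go left; 61 > 42 → go right; 61 > 58 → go right. Place as right child of 58.
Insert 29: 29 < 66 → go left; 29 < 42 → go left; 29 < 33 → go left. Place as left child of 33.

Delete 61 (at most one child — splice it out).
After deletion, 35's right child: none.

none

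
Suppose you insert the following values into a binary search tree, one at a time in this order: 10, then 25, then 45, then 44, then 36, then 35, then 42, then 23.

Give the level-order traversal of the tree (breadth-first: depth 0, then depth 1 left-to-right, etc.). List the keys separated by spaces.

Insert 10: tree is empty, so 10 becomes the root.
Insert 25: 25 > 10 → go right. Place as right child of 10.
Insert 45: 45 > 10 → go right; 45 > 25 → go right. Place as right child of 25.
Insert 44: 44 > 10 → go right; 44 > 25 → go right; 44 < 45 → go left. Place as left child of 45.
Insert 36: 36 > 10 → go right; 36 > 25 → go right; 36 < 45 → go left; 36 < 44 → go left. Place as left child of 44.
Insert 35: 35 > 10 → go right; 35 > 25 → go right; 35 < 45 → go left; 35 < 44 → go left; 35 < 36 → go left. Place as left child of 36.
Insert 42: 42 > 10 → go right; 42 > 25 → go right; 42 < 45 → go left; 42 < 44 → go left; 42 > 36 → go right. Place as right child of 36.
Insert 23: 23 > 10 → go right; 23 < 25 → go left. Place as left child of 25.

10 25 23 45 44 36 35 42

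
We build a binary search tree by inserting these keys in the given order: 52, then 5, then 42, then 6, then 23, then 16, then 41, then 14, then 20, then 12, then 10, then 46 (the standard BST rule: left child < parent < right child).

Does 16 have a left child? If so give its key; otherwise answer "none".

52: root
5: left child of 52 (depth 1)
42: right child of 5 (depth 2)
6: left child of 42 (depth 3)
23: right child of 6 (depth 4)
16: left child of 23 (depth 5)
41: right child of 23 (depth 5)
14: left child of 16 (depth 6)
20: right child of 16 (depth 6)
12: left child of 14 (depth 7)
10: left child of 12 (depth 8)
46: right child of 42 (depth 3)

14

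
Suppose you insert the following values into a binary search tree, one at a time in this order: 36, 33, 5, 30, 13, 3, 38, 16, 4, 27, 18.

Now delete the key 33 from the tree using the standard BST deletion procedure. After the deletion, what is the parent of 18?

Insert 36: tree is empty, so 36 becomes the root.
Insert 33: 33 < 36 → go left. Place as left child of 36.
Insert 5: 5 < 36 → go left; 5 < 33 → go left. Place as left child of 33.
Insert 30: 30 < 36 → go left; 30 < 33 → go left; 30 > 5 → go right. Place as right child of 5.
Insert 13: 13 < 36 → go left; 13 < 33 → go left; 13 > 5 → go right; 13 < 30 → go left. Place as left child of 30.
Insert 3: 3 < 36 → go left; 3 < 33 → go left; 3 < 5 → go left. Place as left child of 5.
Insert 38: 38 > 36 → go right. Place as right child of 36.
Insert 16: 16 < 36 → go left; 16 < 33 → go left; 16 > 5 → go right; 16 < 30 → go left; 16 > 13 → go right. Place as right child of 13.
Insert 4: 4 < 36 → go left; 4 < 33 → go left; 4 < 5 → go left; 4 > 3 → go right. Place as right child of 3.
Insert 27: 27 < 36 → go left; 27 < 33 → go left; 27 > 5 → go right; 27 < 30 → go left; 27 > 13 → go right; 27 > 16 → go right. Place as right child of 16.
Insert 18: 18 < 36 → go left; 18 < 33 → go left; 18 > 5 → go right; 18 < 30 → go left; 18 > 13 → go right; 18 > 16 → go right; 18 < 27 → go left. Place as left child of 27.

Delete 33 (at most one child — splice it out).
After deletion, 18's parent is 27.

27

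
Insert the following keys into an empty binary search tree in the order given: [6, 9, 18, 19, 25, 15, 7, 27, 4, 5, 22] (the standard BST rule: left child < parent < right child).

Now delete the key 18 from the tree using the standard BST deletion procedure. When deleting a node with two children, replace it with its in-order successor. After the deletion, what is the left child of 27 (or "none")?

Insert 6: tree is empty, so 6 becomes the root.
Insert 9: 9 > 6 → go right. Place as right child of 6.
Insert 18: 18 > 6 → go right; 18 > 9 → go right. Place as right child of 9.
Insert 19: 19 > 6 → go right; 19 > 9 → go right; 19 > 18 → go right. Place as right child of 18.
Insert 25: 25 > 6 → go right; 25 > 9 → go right; 25 > 18 → go right; 25 > 19 → go right. Place as right child of 19.
Insert 15: 15 > 6 → go right; 15 > 9 → go right; 15 < 18 → go left. Place as left child of 18.
Insert 7: 7 > 6 → go right; 7 < 9 → go left. Place as left child of 9.
Insert 27: 27 > 6 → go right; 27 > 9 → go right; 27 > 18 → go right; 27 > 19 → go right; 27 > 25 → go right. Place as right child of 25.
Insert 4: 4 < 6 → go left. Place as left child of 6.
Insert 5: 5 < 6 → go left; 5 > 4 → go right. Place as right child of 4.
Insert 22: 22 > 6 → go right; 22 > 9 → go right; 22 > 18 → go right; 22 > 19 → go right; 22 < 25 → go left. Place as left child of 25.

Delete 18 (two children — replace with in-order successor).
After deletion, 27's left child: none.

none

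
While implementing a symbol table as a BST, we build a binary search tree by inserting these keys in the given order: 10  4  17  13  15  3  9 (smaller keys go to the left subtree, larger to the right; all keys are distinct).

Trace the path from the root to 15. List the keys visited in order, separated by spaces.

10 17 13 15

10: root
4: left child of 10 (depth 1)
17: right child of 10 (depth 1)
13: left child of 17 (depth 2)
15: right child of 13 (depth 3)
3: left child of 4 (depth 2)
9: right child of 4 (depth 2)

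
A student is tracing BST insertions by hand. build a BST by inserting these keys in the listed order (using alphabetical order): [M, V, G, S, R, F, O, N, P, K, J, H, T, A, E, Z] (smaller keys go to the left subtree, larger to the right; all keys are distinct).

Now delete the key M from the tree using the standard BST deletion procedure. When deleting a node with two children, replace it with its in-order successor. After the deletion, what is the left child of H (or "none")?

M: root
V: right child of M (depth 1)
G: left child of M (depth 1)
S: left child of V (depth 2)
R: left child of S (depth 3)
F: left child of G (depth 2)
O: left child of R (depth 4)
N: left child of O (depth 5)
P: right child of O (depth 5)
K: right child of G (depth 2)
J: left child of K (depth 3)
H: left child of J (depth 4)
T: right child of S (depth 3)
A: left child of F (depth 3)
E: right child of A (depth 4)
Z: right child of V (depth 2)

Delete M (two children — replace with in-order successor).
After deletion, H's left child: none.

none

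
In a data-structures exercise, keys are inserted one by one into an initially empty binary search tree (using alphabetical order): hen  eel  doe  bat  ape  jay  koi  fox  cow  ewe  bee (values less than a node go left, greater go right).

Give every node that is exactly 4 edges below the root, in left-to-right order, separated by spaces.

Insert hen: tree is empty, so hen becomes the root.
Insert eel: eel < hen → go left. Place as left child of hen.
Insert doe: doe < hen → go left; doe < eel → go left. Place as left child of eel.
Insert bat: bat < hen → go left; bat < eel → go left; bat < doe → go left. Place as left child of doe.
Insert ape: ape < hen → go left; ape < eel → go left; ape < doe → go left; ape < bat → go left. Place as left child of bat.
Insert jay: jay > hen → go right. Place as right child of hen.
Insert koi: koi > hen → go right; koi > jay → go right. Place as right child of jay.
Insert fox: fox < hen → go left; fox > eel → go right. Place as right child of eel.
Insert cow: cow < hen → go left; cow < eel → go left; cow < doe → go left; cow > bat → go right. Place as right child of bat.
Insert ewe: ewe < hen → go left; ewe > eel → go right; ewe < fox → go left. Place as left child of fox.
Insert bee: bee < hen → go left; bee < eel → go left; bee < doe → go left; bee > bat → go right; bee < cow → go left. Place as left child of cow.

ape cow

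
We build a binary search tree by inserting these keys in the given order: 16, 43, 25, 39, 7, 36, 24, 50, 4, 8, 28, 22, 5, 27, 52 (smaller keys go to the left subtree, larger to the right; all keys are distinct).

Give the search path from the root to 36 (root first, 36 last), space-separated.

Insert 16: tree is empty, so 16 becomes the root.
Insert 43: 43 > 16 → go right. Place as right child of 16.
Insert 25: 25 > 16 → go right; 25 < 43 → go left. Place as left child of 43.
Insert 39: 39 > 16 → go right; 39 < 43 → go left; 39 > 25 → go right. Place as right child of 25.
Insert 7: 7 < 16 → go left. Place as left child of 16.
Insert 36: 36 > 16 → go right; 36 < 43 → go left; 36 > 25 → go right; 36 < 39 → go left. Place as left child of 39.
Insert 24: 24 > 16 → go right; 24 < 43 → go left; 24 < 25 → go left. Place as left child of 25.
Insert 50: 50 > 16 → go right; 50 > 43 → go right. Place as right child of 43.
Insert 4: 4 < 16 → go left; 4 < 7 → go left. Place as left child of 7.
Insert 8: 8 < 16 → go left; 8 > 7 → go right. Place as right child of 7.
Insert 28: 28 > 16 → go right; 28 < 43 → go left; 28 > 25 → go right; 28 < 39 → go left; 28 < 36 → go left. Place as left child of 36.
Insert 22: 22 > 16 → go right; 22 < 43 → go left; 22 < 25 → go left; 22 < 24 → go left. Place as left child of 24.
Insert 5: 5 < 16 → go left; 5 < 7 → go left; 5 > 4 → go right. Place as right child of 4.
Insert 27: 27 > 16 → go right; 27 < 43 → go left; 27 > 25 → go right; 27 < 39 → go left; 27 < 36 → go left; 27 < 28 → go left. Place as left child of 28.
Insert 52: 52 > 16 → go right; 52 > 43 → go right; 52 > 50 → go right. Place as right child of 50.

16 43 25 39 36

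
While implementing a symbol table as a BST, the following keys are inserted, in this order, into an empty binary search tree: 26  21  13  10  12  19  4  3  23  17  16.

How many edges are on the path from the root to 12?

4

26: root
21: left child of 26 (depth 1)
13: left child of 21 (depth 2)
10: left child of 13 (depth 3)
12: right child of 10 (depth 4)
19: right child of 13 (depth 3)
4: left child of 10 (depth 4)
3: left child of 4 (depth 5)
23: right child of 21 (depth 2)
17: left child of 19 (depth 4)
16: left child of 17 (depth 5)

Path to 12: 26 → 21 → 13 → 10 → 12, which is 4 edges.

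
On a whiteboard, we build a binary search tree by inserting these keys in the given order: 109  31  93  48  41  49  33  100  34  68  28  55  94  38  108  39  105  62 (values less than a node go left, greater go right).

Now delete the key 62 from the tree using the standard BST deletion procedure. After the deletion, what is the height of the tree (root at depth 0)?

8

109: root
31: left child of 109 (depth 1)
93: right child of 31 (depth 2)
48: left child of 93 (depth 3)
41: left child of 48 (depth 4)
49: right child of 48 (depth 4)
33: left child of 41 (depth 5)
100: right child of 93 (depth 3)
34: right child of 33 (depth 6)
68: right child of 49 (depth 5)
28: left child of 31 (depth 2)
55: left child of 68 (depth 6)
94: left child of 100 (depth 4)
38: right child of 34 (depth 7)
108: right child of 100 (depth 4)
39: right child of 38 (depth 8)
105: left child of 108 (depth 5)
62: right child of 55 (depth 7)

Delete 62 (at most one child — splice it out).
After deletion, deepest node is 39 at depth 8.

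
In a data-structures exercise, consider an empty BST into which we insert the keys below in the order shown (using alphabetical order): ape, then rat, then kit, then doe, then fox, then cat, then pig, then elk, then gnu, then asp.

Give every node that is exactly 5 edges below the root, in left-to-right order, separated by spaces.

asp elk gnu

Insert ape: tree is empty, so ape becomes the root.
Insert rat: rat > ape → go right. Place as right child of ape.
Insert kit: kit > ape → go right; kit < rat → go left. Place as left child of rat.
Insert doe: doe > ape → go right; doe < rat → go left; doe < kit → go left. Place as left child of kit.
Insert fox: fox > ape → go right; fox < rat → go left; fox < kit → go left; fox > doe → go right. Place as right child of doe.
Insert cat: cat > ape → go right; cat < rat → go left; cat < kit → go left; cat < doe → go left. Place as left child of doe.
Insert pig: pig > ape → go right; pig < rat → go left; pig > kit → go right. Place as right child of kit.
Insert elk: elk > ape → go right; elk < rat → go left; elk < kit → go left; elk > doe → go right; elk < fox → go left. Place as left child of fox.
Insert gnu: gnu > ape → go right; gnu < rat → go left; gnu < kit → go left; gnu > doe → go right; gnu > fox → go right. Place as right child of fox.
Insert asp: asp > ape → go right; asp < rat → go left; asp < kit → go left; asp < doe → go left; asp < cat → go left. Place as left child of cat.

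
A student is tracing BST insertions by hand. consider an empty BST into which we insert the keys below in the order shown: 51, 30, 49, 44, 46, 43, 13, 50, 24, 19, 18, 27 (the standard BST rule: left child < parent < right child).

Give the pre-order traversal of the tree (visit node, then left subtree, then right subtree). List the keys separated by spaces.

51: root
30: left child of 51 (depth 1)
49: right child of 30 (depth 2)
44: left child of 49 (depth 3)
46: right child of 44 (depth 4)
43: left child of 44 (depth 4)
13: left child of 30 (depth 2)
50: right child of 49 (depth 3)
24: right child of 13 (depth 3)
19: left child of 24 (depth 4)
18: left child of 19 (depth 5)
27: right child of 24 (depth 4)

51 30 13 24 19 18 27 49 44 43 46 50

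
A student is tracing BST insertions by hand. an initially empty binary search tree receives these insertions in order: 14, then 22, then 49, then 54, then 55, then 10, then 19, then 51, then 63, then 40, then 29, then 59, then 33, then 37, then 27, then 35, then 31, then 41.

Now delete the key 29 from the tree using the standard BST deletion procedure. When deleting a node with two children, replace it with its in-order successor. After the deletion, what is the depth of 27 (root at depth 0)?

Resulting structure (node: left, right):
  14: L=10, R=22
  22: L=19, R=49
  49: L=40, R=54
  54: L=51, R=55
  55: L=–, R=63
  10: L=–, R=–
  19: L=–, R=–
  51: L=–, R=–
  63: L=59, R=–
  40: L=29, R=41
  29: L=27, R=33
  59: L=–, R=–
  33: L=31, R=37
  37: L=35, R=–
  27: L=–, R=–
  35: L=–, R=–
  31: L=–, R=–
  41: L=–, R=–

Delete 29 (two children — replace with in-order successor).
After deletion, path to 27: 14 → 22 → 49 → 40 → 31 → 27.

5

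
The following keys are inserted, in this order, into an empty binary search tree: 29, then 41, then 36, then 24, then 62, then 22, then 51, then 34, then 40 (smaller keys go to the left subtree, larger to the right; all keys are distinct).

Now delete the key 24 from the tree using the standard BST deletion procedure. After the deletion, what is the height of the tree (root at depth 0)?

3

Insert 29: tree is empty, so 29 becomes the root.
Insert 41: 41 > 29 → go right. Place as right child of 29.
Insert 36: 36 > 29 → go right; 36 < 41 → go left. Place as left child of 41.
Insert 24: 24 < 29 → go left. Place as left child of 29.
Insert 62: 62 > 29 → go right; 62 > 41 → go right. Place as right child of 41.
Insert 22: 22 < 29 → go left; 22 < 24 → go left. Place as left child of 24.
Insert 51: 51 > 29 → go right; 51 > 41 → go right; 51 < 62 → go left. Place as left child of 62.
Insert 34: 34 > 29 → go right; 34 < 41 → go left; 34 < 36 → go left. Place as left child of 36.
Insert 40: 40 > 29 → go right; 40 < 41 → go left; 40 > 36 → go right. Place as right child of 36.

Delete 24 (at most one child — splice it out).
After deletion, deepest node is 51 at depth 3.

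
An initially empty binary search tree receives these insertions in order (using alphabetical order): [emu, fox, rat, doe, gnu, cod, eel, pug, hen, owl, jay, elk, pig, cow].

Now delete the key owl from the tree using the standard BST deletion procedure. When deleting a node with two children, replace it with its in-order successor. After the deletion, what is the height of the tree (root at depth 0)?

Insert emu: tree is empty, so emu becomes the root.
Insert fox: fox > emu → go right. Place as right child of emu.
Insert rat: rat > emu → go right; rat > fox → go right. Place as right child of fox.
Insert doe: doe < emu → go left. Place as left child of emu.
Insert gnu: gnu > emu → go right; gnu > fox → go right; gnu < rat → go left. Place as left child of rat.
Insert cod: cod < emu → go left; cod < doe → go left. Place as left child of doe.
Insert eel: eel < emu → go left; eel > doe → go right. Place as right child of doe.
Insert pug: pug > emu → go right; pug > fox → go right; pug < rat → go left; pug > gnu → go right. Place as right child of gnu.
Insert hen: hen > emu → go right; hen > fox → go right; hen < rat → go left; hen > gnu → go right; hen < pug → go left. Place as left child of pug.
Insert owl: owl > emu → go right; owl > fox → go right; owl < rat → go left; owl > gnu → go right; owl < pug → go left; owl > hen → go right. Place as right child of hen.
Insert jay: jay > emu → go right; jay > fox → go right; jay < rat → go left; jay > gnu → go right; jay < pug → go left; jay > hen → go right; jay < owl → go left. Place as left child of owl.
Insert elk: elk < emu → go left; elk > doe → go right; elk > eel → go right. Place as right child of eel.
Insert pig: pig > emu → go right; pig > fox → go right; pig < rat → go left; pig > gnu → go right; pig < pug → go left; pig > hen → go right; pig > owl → go right. Place as right child of owl.
Insert cow: cow < emu → go left; cow < doe → go left; cow > cod → go right. Place as right child of cod.

Delete owl (two children — replace with in-order successor).
After deletion, deepest node is jay at depth 7.

7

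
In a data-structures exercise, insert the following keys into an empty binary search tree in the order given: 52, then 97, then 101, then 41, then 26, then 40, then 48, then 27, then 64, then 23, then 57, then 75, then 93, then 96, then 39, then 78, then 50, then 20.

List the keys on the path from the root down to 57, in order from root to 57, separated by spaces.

52 97 64 57

Resulting structure (node: left, right):
  52: L=41, R=97
  97: L=64, R=101
  101: L=–, R=–
  41: L=26, R=48
  26: L=23, R=40
  40: L=27, R=–
  48: L=–, R=50
  27: L=–, R=39
  64: L=57, R=75
  23: L=20, R=–
  57: L=–, R=–
  75: L=–, R=93
  93: L=78, R=96
  96: L=–, R=–
  39: L=–, R=–
  78: L=–, R=–
  50: L=–, R=–
  20: L=–, R=–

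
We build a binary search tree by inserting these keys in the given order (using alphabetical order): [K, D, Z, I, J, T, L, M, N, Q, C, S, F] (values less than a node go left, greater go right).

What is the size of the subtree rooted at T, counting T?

K: root
D: left child of K (depth 1)
Z: right child of K (depth 1)
I: right child of D (depth 2)
J: right child of I (depth 3)
T: left child of Z (depth 2)
L: left child of T (depth 3)
M: right child of L (depth 4)
N: right child of M (depth 5)
Q: right child of N (depth 6)
C: left child of D (depth 2)
S: right child of Q (depth 7)
F: left child of I (depth 3)

Subtree rooted at T contains: T, L, M, N, Q, S — 6 nodes.

6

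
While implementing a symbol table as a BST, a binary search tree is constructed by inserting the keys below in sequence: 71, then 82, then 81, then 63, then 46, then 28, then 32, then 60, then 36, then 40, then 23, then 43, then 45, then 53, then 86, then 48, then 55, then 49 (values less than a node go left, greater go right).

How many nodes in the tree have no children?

6

Insert 71: tree is empty, so 71 becomes the root.
Insert 82: 82 > 71 → go right. Place as right child of 71.
Insert 81: 81 > 71 → go right; 81 < 82 → go left. Place as left child of 82.
Insert 63: 63 < 71 → go left. Place as left child of 71.
Insert 46: 46 < 71 → go left; 46 < 63 → go left. Place as left child of 63.
Insert 28: 28 < 71 → go left; 28 < 63 → go left; 28 < 46 → go left. Place as left child of 46.
Insert 32: 32 < 71 → go left; 32 < 63 → go left; 32 < 46 → go left; 32 > 28 → go right. Place as right child of 28.
Insert 60: 60 < 71 → go left; 60 < 63 → go left; 60 > 46 → go right. Place as right child of 46.
Insert 36: 36 < 71 → go left; 36 < 63 → go left; 36 < 46 → go left; 36 > 28 → go right; 36 > 32 → go right. Place as right child of 32.
Insert 40: 40 < 71 → go left; 40 < 63 → go left; 40 < 46 → go left; 40 > 28 → go right; 40 > 32 → go right; 40 > 36 → go right. Place as right child of 36.
Insert 23: 23 < 71 → go left; 23 < 63 → go left; 23 < 46 → go left; 23 < 28 → go left. Place as left child of 28.
Insert 43: 43 < 71 → go left; 43 < 63 → go left; 43 < 46 → go left; 43 > 28 → go right; 43 > 32 → go right; 43 > 36 → go right; 43 > 40 → go right. Place as right child of 40.
Insert 45: 45 < 71 → go left; 45 < 63 → go left; 45 < 46 → go left; 45 > 28 → go right; 45 > 32 → go right; 45 > 36 → go right; 45 > 40 → go right; 45 > 43 → go right. Place as right child of 43.
Insert 53: 53 < 71 → go left; 53 < 63 → go left; 53 > 46 → go right; 53 < 60 → go left. Place as left child of 60.
Insert 86: 86 > 71 → go right; 86 > 82 → go right. Place as right child of 82.
Insert 48: 48 < 71 → go left; 48 < 63 → go left; 48 > 46 → go right; 48 < 60 → go left; 48 < 53 → go left. Place as left child of 53.
Insert 55: 55 < 71 → go left; 55 < 63 → go left; 55 > 46 → go right; 55 < 60 → go left; 55 > 53 → go right. Place as right child of 53.
Insert 49: 49 < 71 → go left; 49 < 63 → go left; 49 > 46 → go right; 49 < 60 → go left; 49 < 53 → go left; 49 > 48 → go right. Place as right child of 48.

Leaves: 23, 45, 49, 55, 81, 86 — 6 in total.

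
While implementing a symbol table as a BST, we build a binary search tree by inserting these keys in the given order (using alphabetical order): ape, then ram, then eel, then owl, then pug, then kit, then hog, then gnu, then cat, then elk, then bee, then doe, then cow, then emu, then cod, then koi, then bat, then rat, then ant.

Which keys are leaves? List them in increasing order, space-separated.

Insert ape: tree is empty, so ape becomes the root.
Insert ram: ram > ape → go right. Place as right child of ape.
Insert eel: eel > ape → go right; eel < ram → go left. Place as left child of ram.
Insert owl: owl > ape → go right; owl < ram → go left; owl > eel → go right. Place as right child of eel.
Insert pug: pug > ape → go right; pug < ram → go left; pug > eel → go right; pug > owl → go right. Place as right child of owl.
Insert kit: kit > ape → go right; kit < ram → go left; kit > eel → go right; kit < owl → go left. Place as left child of owl.
Insert hog: hog > ape → go right; hog < ram → go left; hog > eel → go right; hog < owl → go left; hog < kit → go left. Place as left child of kit.
Insert gnu: gnu > ape → go right; gnu < ram → go left; gnu > eel → go right; gnu < owl → go left; gnu < kit → go left; gnu < hog → go left. Place as left child of hog.
Insert cat: cat > ape → go right; cat < ram → go left; cat < eel → go left. Place as left child of eel.
Insert elk: elk > ape → go right; elk < ram → go left; elk > eel → go right; elk < owl → go left; elk < kit → go left; elk < hog → go left; elk < gnu → go left. Place as left child of gnu.
Insert bee: bee > ape → go right; bee < ram → go left; bee < eel → go left; bee < cat → go left. Place as left child of cat.
Insert doe: doe > ape → go right; doe < ram → go left; doe < eel → go left; doe > cat → go right. Place as right child of cat.
Insert cow: cow > ape → go right; cow < ram → go left; cow < eel → go left; cow > cat → go right; cow < doe → go left. Place as left child of doe.
Insert emu: emu > ape → go right; emu < ram → go left; emu > eel → go right; emu < owl → go left; emu < kit → go left; emu < hog → go left; emu < gnu → go left; emu > elk → go right. Place as right child of elk.
Insert cod: cod > ape → go right; cod < ram → go left; cod < eel → go left; cod > cat → go right; cod < doe → go left; cod < cow → go left. Place as left child of cow.
Insert koi: koi > ape → go right; koi < ram → go left; koi > eel → go right; koi < owl → go left; koi > kit → go right. Place as right child of kit.
Insert bat: bat > ape → go right; bat < ram → go left; bat < eel → go left; bat < cat → go left; bat < bee → go left. Place as left child of bee.
Insert rat: rat > ape → go right; rat > ram → go right. Place as right child of ram.
Insert ant: ant < ape → go left. Place as left child of ape.

ant bat cod emu koi pug rat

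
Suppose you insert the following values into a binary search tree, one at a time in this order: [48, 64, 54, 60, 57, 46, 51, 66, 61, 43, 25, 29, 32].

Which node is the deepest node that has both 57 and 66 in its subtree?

64

Insert 48: tree is empty, so 48 becomes the root.
Insert 64: 64 > 48 → go right. Place as right child of 48.
Insert 54: 54 > 48 → go right; 54 < 64 → go left. Place as left child of 64.
Insert 60: 60 > 48 → go right; 60 < 64 → go left; 60 > 54 → go right. Place as right child of 54.
Insert 57: 57 > 48 → go right; 57 < 64 → go left; 57 > 54 → go right; 57 < 60 → go left. Place as left child of 60.
Insert 46: 46 < 48 → go left. Place as left child of 48.
Insert 51: 51 > 48 → go right; 51 < 64 → go left; 51 < 54 → go left. Place as left child of 54.
Insert 66: 66 > 48 → go right; 66 > 64 → go right. Place as right child of 64.
Insert 61: 61 > 48 → go right; 61 < 64 → go left; 61 > 54 → go right; 61 > 60 → go right. Place as right child of 60.
Insert 43: 43 < 48 → go left; 43 < 46 → go left. Place as left child of 46.
Insert 25: 25 < 48 → go left; 25 < 46 → go left; 25 < 43 → go left. Place as left child of 43.
Insert 29: 29 < 48 → go left; 29 < 46 → go left; 29 < 43 → go left; 29 > 25 → go right. Place as right child of 25.
Insert 32: 32 < 48 → go left; 32 < 46 → go left; 32 < 43 → go left; 32 > 25 → go right; 32 > 29 → go right. Place as right child of 29.

Path to 57: 48 → 64 → 54 → 60 → 57
Path to 66: 48 → 64 → 66
The paths share a prefix ending at 64, then split left and right.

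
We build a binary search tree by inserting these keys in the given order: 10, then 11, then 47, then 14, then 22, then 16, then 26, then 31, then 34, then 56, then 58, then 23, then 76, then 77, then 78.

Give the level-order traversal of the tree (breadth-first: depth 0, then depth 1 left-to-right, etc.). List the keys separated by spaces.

10 11 47 14 56 22 58 16 26 76 23 31 77 34 78

10: root
11: right child of 10 (depth 1)
47: right child of 11 (depth 2)
14: left child of 47 (depth 3)
22: right child of 14 (depth 4)
16: left child of 22 (depth 5)
26: right child of 22 (depth 5)
31: right child of 26 (depth 6)
34: right child of 31 (depth 7)
56: right child of 47 (depth 3)
58: right child of 56 (depth 4)
23: left child of 26 (depth 6)
76: right child of 58 (depth 5)
77: right child of 76 (depth 6)
78: right child of 77 (depth 7)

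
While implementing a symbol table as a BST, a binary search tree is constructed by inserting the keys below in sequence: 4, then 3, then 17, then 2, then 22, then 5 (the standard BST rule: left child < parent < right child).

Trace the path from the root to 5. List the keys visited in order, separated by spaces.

Resulting structure (node: left, right):
  4: L=3, R=17
  3: L=2, R=–
  17: L=5, R=22
  2: L=–, R=–
  22: L=–, R=–
  5: L=–, R=–

4 17 5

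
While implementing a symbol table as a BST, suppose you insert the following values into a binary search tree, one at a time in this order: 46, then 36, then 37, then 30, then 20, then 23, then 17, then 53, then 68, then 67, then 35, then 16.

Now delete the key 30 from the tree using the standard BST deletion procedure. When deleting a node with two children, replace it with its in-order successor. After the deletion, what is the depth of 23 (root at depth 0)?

4

46: root
36: left child of 46 (depth 1)
37: right child of 36 (depth 2)
30: left child of 36 (depth 2)
20: left child of 30 (depth 3)
23: right child of 20 (depth 4)
17: left child of 20 (depth 4)
53: right child of 46 (depth 1)
68: right child of 53 (depth 2)
67: left child of 68 (depth 3)
35: right child of 30 (depth 3)
16: left child of 17 (depth 5)

Delete 30 (two children — replace with in-order successor).
After deletion, path to 23: 46 → 36 → 35 → 20 → 23.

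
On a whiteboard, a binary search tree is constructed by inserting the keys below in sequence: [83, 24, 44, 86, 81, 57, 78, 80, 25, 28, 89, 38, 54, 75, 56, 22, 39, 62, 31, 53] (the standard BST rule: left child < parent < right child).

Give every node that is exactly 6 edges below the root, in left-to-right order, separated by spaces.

Resulting structure (node: left, right):
  83: L=24, R=86
  24: L=22, R=44
  44: L=25, R=81
  86: L=–, R=89
  81: L=57, R=–
  57: L=54, R=78
  78: L=75, R=80
  80: L=–, R=–
  25: L=–, R=28
  28: L=–, R=38
  89: L=–, R=–
  38: L=31, R=39
  54: L=53, R=56
  75: L=62, R=–
  56: L=–, R=–
  22: L=–, R=–
  39: L=–, R=–
  62: L=–, R=–
  31: L=–, R=–
  53: L=–, R=–

31 39 53 56 75 80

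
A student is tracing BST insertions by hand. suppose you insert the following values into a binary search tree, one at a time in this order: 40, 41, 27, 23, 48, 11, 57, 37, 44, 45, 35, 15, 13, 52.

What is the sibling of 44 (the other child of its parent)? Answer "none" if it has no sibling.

40: root
41: right child of 40 (depth 1)
27: left child of 40 (depth 1)
23: left child of 27 (depth 2)
48: right child of 41 (depth 2)
11: left child of 23 (depth 3)
57: right child of 48 (depth 3)
37: right child of 27 (depth 2)
44: left child of 48 (depth 3)
45: right child of 44 (depth 4)
35: left child of 37 (depth 3)
15: right child of 11 (depth 4)
13: left child of 15 (depth 5)
52: left child of 57 (depth 4)

44's parent is 48; the other child of 48 is 57.

57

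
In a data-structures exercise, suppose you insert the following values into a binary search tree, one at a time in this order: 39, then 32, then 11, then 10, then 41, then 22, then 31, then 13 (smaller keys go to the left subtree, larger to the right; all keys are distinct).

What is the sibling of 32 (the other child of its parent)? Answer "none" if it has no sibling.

41

Insert 39: tree is empty, so 39 becomes the root.
Insert 32: 32 < 39 → go left. Place as left child of 39.
Insert 11: 11 < 39 → go left; 11 < 32 → go left. Place as left child of 32.
Insert 10: 10 < 39 → go left; 10 < 32 → go left; 10 < 11 → go left. Place as left child of 11.
Insert 41: 41 > 39 → go right. Place as right child of 39.
Insert 22: 22 < 39 → go left; 22 < 32 → go left; 22 > 11 → go right. Place as right child of 11.
Insert 31: 31 < 39 → go left; 31 < 32 → go left; 31 > 11 → go right; 31 > 22 → go right. Place as right child of 22.
Insert 13: 13 < 39 → go left; 13 < 32 → go left; 13 > 11 → go right; 13 < 22 → go left. Place as left child of 22.

32's parent is 39; the other child of 39 is 41.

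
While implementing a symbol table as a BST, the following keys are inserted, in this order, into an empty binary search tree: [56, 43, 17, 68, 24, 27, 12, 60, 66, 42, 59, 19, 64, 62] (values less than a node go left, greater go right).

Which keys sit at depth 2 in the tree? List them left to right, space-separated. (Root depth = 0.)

17 60

Insert 56: tree is empty, so 56 becomes the root.
Insert 43: 43 < 56 → go left. Place as left child of 56.
Insert 17: 17 < 56 → go left; 17 < 43 → go left. Place as left child of 43.
Insert 68: 68 > 56 → go right. Place as right child of 56.
Insert 24: 24 < 56 → go left; 24 < 43 → go left; 24 > 17 → go right. Place as right child of 17.
Insert 27: 27 < 56 → go left; 27 < 43 → go left; 27 > 17 → go right; 27 > 24 → go right. Place as right child of 24.
Insert 12: 12 < 56 → go left; 12 < 43 → go left; 12 < 17 → go left. Place as left child of 17.
Insert 60: 60 > 56 → go right; 60 < 68 → go left. Place as left child of 68.
Insert 66: 66 > 56 → go right; 66 < 68 → go left; 66 > 60 → go right. Place as right child of 60.
Insert 42: 42 < 56 → go left; 42 < 43 → go left; 42 > 17 → go right; 42 > 24 → go right; 42 > 27 → go right. Place as right child of 27.
Insert 59: 59 > 56 → go right; 59 < 68 → go left; 59 < 60 → go left. Place as left child of 60.
Insert 19: 19 < 56 → go left; 19 < 43 → go left; 19 > 17 → go right; 19 < 24 → go left. Place as left child of 24.
Insert 64: 64 > 56 → go right; 64 < 68 → go left; 64 > 60 → go right; 64 < 66 → go left. Place as left child of 66.
Insert 62: 62 > 56 → go right; 62 < 68 → go left; 62 > 60 → go right; 62 < 66 → go left; 62 < 64 → go left. Place as left child of 64.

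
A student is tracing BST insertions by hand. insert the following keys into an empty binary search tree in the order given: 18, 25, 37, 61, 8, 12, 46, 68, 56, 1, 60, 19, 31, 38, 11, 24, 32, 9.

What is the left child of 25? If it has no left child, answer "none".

Insert 18: tree is empty, so 18 becomes the root.
Insert 25: 25 > 18 → go right. Place as right child of 18.
Insert 37: 37 > 18 → go right; 37 > 25 → go right. Place as right child of 25.
Insert 61: 61 > 18 → go right; 61 > 25 → go right; 61 > 37 → go right. Place as right child of 37.
Insert 8: 8 < 18 → go left. Place as left child of 18.
Insert 12: 12 < 18 → go left; 12 > 8 → go right. Place as right child of 8.
Insert 46: 46 > 18 → go right; 46 > 25 → go right; 46 > 37 → go right; 46 < 61 → go left. Place as left child of 61.
Insert 68: 68 > 18 → go right; 68 > 25 → go right; 68 > 37 → go right; 68 > 61 → go right. Place as right child of 61.
Insert 56: 56 > 18 → go right; 56 > 25 → go right; 56 > 37 → go right; 56 < 61 → go left; 56 > 46 → go right. Place as right child of 46.
Insert 1: 1 < 18 → go left; 1 < 8 → go left. Place as left child of 8.
Insert 60: 60 > 18 → go right; 60 > 25 → go right; 60 > 37 → go right; 60 < 61 → go left; 60 > 46 → go right; 60 > 56 → go right. Place as right child of 56.
Insert 19: 19 > 18 → go right; 19 < 25 → go left. Place as left child of 25.
Insert 31: 31 > 18 → go right; 31 > 25 → go right; 31 < 37 → go left. Place as left child of 37.
Insert 38: 38 > 18 → go right; 38 > 25 → go right; 38 > 37 → go right; 38 < 61 → go left; 38 < 46 → go left. Place as left child of 46.
Insert 11: 11 < 18 → go left; 11 > 8 → go right; 11 < 12 → go left. Place as left child of 12.
Insert 24: 24 > 18 → go right; 24 < 25 → go left; 24 > 19 → go right. Place as right child of 19.
Insert 32: 32 > 18 → go right; 32 > 25 → go right; 32 < 37 → go left; 32 > 31 → go right. Place as right child of 31.
Insert 9: 9 < 18 → go left; 9 > 8 → go right; 9 < 12 → go left; 9 < 11 → go left. Place as left child of 11.

19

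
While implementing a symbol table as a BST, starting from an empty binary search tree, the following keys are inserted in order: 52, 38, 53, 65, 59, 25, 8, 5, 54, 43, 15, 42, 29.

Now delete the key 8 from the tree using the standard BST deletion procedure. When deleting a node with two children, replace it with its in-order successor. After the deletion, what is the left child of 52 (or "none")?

38

Resulting structure (node: left, right):
  52: L=38, R=53
  38: L=25, R=43
  53: L=–, R=65
  65: L=59, R=–
  59: L=54, R=–
  25: L=8, R=29
  8: L=5, R=15
  5: L=–, R=–
  54: L=–, R=–
  43: L=42, R=–
  15: L=–, R=–
  42: L=–, R=–
  29: L=–, R=–

Delete 8 (two children — replace with in-order successor).
After deletion, 52's left child: 38.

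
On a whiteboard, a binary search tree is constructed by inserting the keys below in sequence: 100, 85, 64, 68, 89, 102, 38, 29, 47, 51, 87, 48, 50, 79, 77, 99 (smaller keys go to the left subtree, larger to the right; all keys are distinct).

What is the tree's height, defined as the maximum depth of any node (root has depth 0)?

7

Resulting structure (node: left, right):
  100: L=85, R=102
  85: L=64, R=89
  64: L=38, R=68
  68: L=–, R=79
  89: L=87, R=99
  102: L=–, R=–
  38: L=29, R=47
  29: L=–, R=–
  47: L=–, R=51
  51: L=48, R=–
  87: L=–, R=–
  48: L=–, R=50
  50: L=–, R=–
  79: L=77, R=–
  77: L=–, R=–
  99: L=–, R=–

The deepest node is 50 at depth 7.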